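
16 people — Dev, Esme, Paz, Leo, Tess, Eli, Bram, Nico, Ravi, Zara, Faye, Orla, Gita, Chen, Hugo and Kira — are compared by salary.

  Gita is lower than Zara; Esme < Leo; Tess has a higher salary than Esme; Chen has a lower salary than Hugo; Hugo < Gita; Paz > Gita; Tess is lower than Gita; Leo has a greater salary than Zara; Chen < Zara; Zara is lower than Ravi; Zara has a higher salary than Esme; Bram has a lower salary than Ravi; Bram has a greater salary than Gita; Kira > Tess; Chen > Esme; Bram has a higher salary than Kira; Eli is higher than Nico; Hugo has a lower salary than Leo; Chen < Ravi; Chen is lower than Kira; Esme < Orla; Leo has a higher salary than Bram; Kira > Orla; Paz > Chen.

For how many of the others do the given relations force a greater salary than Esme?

From Esme the given relations immediately reach Chen, Orla, Tess, Zara, Leo.
From those, Hugo, Gita, Kira, Paz, Ravi — 10 in total.
From those, Bram — 11 in total.
No other element is forced above Esme by the given relations, so the count is 11.

11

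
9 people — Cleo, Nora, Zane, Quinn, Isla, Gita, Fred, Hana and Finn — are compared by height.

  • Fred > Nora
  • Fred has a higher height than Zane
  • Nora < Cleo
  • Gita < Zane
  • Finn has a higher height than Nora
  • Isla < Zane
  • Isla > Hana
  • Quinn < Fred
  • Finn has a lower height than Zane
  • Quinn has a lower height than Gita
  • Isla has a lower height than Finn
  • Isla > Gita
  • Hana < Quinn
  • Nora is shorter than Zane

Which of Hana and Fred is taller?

Fred

The relevant relations are Hana < Quinn; Quinn < Gita; Gita < Isla; Isla < Finn; Finn < Zane; Zane < Fred.
Chaining these gives Hana < Quinn < Gita < Isla < Finn < Zane < Fred.
So Hana < Fred; Fred is the taller of the two.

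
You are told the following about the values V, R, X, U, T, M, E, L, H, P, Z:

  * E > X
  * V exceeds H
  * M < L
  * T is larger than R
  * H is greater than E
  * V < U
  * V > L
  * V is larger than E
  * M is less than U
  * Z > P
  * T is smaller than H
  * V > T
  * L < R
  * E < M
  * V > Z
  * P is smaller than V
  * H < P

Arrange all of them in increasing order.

Each adjacent pair is fixed by a given relation: X < E; E < M; M < L; L < R; R < T; T < H; H < P; P < Z; Z < V; V < U. Chaining them end to end gives the full order.

X < E < M < L < R < T < H < P < Z < V < U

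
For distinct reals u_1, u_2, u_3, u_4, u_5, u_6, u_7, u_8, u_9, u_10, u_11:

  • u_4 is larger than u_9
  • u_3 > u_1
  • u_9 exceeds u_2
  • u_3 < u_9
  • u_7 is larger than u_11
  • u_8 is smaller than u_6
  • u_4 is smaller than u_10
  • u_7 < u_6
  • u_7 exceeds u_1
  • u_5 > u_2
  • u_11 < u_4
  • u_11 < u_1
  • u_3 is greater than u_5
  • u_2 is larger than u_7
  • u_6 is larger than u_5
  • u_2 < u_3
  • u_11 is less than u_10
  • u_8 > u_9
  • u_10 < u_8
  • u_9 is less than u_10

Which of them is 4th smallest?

The consecutive relations fix a unique order: u_11 < u_1 < u_7 < u_2 < u_5 < u_3 < u_9 < u_4 < u_10 < u_8 < u_6.
Counting 4 from the smallest end gives u_2.

u_2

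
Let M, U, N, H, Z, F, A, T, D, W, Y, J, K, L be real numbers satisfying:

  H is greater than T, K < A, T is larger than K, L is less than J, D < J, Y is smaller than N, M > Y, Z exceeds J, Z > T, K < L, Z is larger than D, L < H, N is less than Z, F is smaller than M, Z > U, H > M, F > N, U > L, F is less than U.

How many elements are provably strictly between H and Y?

The relations place Y below H. An element lies strictly between them when it is forced above Y and also forced below H.
Above Y: {N, F, U, Z, M}. Below H: {K, N, T, L, F, M}.
Intersection: {N, F, M} — 3.

3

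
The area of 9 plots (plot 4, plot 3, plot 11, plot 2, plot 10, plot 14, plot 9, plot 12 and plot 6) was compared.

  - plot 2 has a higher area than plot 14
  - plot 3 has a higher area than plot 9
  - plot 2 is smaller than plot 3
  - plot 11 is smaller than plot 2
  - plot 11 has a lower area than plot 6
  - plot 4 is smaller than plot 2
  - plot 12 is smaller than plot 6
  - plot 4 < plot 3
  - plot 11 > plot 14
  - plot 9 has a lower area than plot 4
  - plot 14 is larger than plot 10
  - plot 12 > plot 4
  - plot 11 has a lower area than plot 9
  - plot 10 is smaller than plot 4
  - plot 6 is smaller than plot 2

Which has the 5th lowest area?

plot 4

Piecing the relations together gives one ordering: plot 10 < plot 14 < plot 11 < plot 9 < plot 4 < plot 12 < plot 6 < plot 2 < plot 3.
Counting 5 from the smallest end gives plot 4.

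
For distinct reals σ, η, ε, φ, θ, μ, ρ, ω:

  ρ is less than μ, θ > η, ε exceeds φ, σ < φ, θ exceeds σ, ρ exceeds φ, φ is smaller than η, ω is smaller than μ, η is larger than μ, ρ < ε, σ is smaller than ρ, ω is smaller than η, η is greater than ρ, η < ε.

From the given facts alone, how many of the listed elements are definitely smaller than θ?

6

The elements the relations force below θ are σ, φ, ω, ρ, μ, η — no chain reaches any other.
That is 6.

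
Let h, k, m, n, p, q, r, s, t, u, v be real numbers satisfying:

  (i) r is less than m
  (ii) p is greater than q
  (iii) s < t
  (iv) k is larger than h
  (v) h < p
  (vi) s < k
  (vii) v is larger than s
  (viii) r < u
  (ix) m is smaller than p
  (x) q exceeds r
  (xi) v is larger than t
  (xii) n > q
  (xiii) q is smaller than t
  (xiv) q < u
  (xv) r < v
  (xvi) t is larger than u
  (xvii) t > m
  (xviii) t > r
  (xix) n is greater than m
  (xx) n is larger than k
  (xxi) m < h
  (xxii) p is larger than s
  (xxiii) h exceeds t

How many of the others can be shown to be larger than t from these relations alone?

From t the given relations immediately reach h, v.
From those, k, p — 4 in total.
From those, n — 5 in total.
No other element is forced above t by the given relations, so the count is 5.

5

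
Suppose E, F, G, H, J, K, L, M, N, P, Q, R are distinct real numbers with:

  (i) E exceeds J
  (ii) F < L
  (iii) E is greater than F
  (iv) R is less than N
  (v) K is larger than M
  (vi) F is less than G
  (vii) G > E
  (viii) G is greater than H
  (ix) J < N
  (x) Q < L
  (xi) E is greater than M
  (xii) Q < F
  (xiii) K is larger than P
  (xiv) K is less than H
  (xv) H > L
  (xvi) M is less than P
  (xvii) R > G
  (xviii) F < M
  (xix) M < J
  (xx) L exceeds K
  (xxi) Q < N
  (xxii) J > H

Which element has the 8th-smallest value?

Piecing the relations together gives one ordering: Q < F < M < P < K < L < H < J < E < G < R < N.
Counting 8 from the smallest end gives J.

J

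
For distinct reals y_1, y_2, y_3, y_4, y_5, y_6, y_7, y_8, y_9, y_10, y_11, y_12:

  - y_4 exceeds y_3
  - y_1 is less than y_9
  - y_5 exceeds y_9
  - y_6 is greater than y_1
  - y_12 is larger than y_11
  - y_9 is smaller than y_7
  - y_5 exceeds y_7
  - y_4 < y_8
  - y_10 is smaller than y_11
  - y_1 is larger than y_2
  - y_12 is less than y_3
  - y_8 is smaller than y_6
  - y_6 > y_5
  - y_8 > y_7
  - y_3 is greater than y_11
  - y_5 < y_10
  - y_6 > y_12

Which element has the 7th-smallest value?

The consecutive relations fix a unique order: y_2 < y_1 < y_9 < y_7 < y_5 < y_10 < y_11 < y_12 < y_3 < y_4 < y_8 < y_6.
The 7th smallest is y_11.

y_11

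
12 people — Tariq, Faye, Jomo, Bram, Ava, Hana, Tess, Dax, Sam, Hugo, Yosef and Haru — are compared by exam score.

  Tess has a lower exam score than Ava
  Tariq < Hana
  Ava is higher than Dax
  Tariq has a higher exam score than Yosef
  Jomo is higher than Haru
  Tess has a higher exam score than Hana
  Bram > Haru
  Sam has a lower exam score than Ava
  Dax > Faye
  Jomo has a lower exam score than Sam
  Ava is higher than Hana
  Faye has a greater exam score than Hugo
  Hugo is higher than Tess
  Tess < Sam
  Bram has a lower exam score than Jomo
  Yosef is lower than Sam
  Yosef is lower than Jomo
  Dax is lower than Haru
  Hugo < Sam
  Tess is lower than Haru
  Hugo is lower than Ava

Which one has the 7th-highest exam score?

Faye

Piecing the relations together gives one ordering: Yosef < Tariq < Hana < Tess < Hugo < Faye < Dax < Haru < Bram < Jomo < Sam < Ava.
The 7th largest is Faye.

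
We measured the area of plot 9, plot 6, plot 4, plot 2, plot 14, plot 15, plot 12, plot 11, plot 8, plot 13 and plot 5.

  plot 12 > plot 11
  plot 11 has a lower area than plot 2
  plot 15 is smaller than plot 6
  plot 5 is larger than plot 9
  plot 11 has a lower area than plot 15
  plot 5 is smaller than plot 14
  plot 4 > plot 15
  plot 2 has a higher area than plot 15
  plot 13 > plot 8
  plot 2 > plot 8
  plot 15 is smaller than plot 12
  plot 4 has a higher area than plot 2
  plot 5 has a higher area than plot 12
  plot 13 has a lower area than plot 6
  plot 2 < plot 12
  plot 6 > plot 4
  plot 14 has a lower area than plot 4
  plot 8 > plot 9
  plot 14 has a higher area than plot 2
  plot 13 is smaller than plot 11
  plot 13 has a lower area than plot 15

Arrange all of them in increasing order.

plot 9 < plot 8 < plot 13 < plot 11 < plot 15 < plot 2 < plot 12 < plot 5 < plot 14 < plot 4 < plot 6

Each adjacent pair is fixed by a given relation: plot 9 < plot 8; plot 8 < plot 13; plot 13 < plot 11; plot 11 < plot 15; plot 15 < plot 2; plot 2 < plot 12; plot 12 < plot 5; plot 5 < plot 14; plot 14 < plot 4; plot 4 < plot 6. Chaining them end to end gives the full order.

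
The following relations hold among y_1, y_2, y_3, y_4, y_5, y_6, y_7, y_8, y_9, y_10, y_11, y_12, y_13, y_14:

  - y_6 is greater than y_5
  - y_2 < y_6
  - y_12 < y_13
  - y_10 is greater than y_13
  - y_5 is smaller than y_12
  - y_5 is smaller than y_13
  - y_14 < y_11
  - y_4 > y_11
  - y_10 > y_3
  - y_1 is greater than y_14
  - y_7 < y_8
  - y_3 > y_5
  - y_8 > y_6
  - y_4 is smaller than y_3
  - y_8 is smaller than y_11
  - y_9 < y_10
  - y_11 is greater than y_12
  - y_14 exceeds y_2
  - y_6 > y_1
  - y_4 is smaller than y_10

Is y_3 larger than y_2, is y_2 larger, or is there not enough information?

y_3

Link the given pairs in sequence: y_2 < y_14; y_14 < y_1; y_1 < y_6; y_6 < y_8; y_8 < y_11; y_11 < y_4; y_4 < y_3.
Together: y_2 < y_14 < y_1 < y_6 < y_8 < y_11 < y_4 < y_3.
So y_3 is larger.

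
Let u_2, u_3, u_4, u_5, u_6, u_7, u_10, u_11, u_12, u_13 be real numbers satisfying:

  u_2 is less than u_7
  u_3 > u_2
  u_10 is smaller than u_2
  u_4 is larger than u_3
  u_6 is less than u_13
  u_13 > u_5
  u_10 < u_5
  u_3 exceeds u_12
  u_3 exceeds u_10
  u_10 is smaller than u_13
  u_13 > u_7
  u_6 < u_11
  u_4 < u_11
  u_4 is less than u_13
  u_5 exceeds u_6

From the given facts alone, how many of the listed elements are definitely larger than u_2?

5

The elements the relations force above u_2 are u_3, u_7, u_4, u_11, u_13 — no chain reaches any other.
That is 5.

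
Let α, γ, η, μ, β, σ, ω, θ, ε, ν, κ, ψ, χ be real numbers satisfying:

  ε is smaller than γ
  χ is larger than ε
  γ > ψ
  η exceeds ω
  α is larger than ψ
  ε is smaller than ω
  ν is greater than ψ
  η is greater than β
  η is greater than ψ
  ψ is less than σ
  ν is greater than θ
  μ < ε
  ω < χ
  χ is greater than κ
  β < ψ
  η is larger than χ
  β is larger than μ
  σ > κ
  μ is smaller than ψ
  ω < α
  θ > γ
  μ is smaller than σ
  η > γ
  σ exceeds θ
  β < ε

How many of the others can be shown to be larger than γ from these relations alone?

4

From γ the given relations immediately reach θ, η.
From those, σ, ν — 4 in total.
No other element is forced above γ by the given relations, so the count is 4.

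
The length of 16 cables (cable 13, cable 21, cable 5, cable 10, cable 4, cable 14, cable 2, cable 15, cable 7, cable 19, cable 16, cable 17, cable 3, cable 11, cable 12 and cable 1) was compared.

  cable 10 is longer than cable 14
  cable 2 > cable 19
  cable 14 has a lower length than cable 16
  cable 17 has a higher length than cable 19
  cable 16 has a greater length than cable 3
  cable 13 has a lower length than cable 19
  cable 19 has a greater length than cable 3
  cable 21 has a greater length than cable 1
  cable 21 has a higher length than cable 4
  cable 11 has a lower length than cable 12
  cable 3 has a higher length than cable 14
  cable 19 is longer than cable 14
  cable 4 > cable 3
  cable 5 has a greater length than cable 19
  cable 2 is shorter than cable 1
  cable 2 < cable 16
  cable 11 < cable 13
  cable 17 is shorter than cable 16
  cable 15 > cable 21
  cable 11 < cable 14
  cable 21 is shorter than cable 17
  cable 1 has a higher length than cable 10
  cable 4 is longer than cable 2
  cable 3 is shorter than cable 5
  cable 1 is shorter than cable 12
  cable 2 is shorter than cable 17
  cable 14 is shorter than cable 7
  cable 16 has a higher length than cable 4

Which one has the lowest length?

cable 11

Chaining upward from cable 11: directly above it, cable 14, cable 13, cable 12; then cable 7, cable 10, cable 3, cable 19, cable 16; then cable 2, cable 1, cable 5, cable 4, cable 17; then cable 21; then cable 15.
That covers every other element, and nothing is given below cable 11, so cable 11 is the lowest length.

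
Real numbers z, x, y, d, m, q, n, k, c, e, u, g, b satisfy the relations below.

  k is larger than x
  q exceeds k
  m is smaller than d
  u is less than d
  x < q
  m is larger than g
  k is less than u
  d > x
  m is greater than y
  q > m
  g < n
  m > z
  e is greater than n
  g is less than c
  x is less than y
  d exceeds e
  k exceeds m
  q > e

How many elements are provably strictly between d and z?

The relations place z below d. An element lies strictly between them when it is forced above z and also forced below d.
Above z: {m, k, q, u}. Below d: {g, x, n, y, m, e, k, u}.
Intersection: {m, k, u} — 3.

3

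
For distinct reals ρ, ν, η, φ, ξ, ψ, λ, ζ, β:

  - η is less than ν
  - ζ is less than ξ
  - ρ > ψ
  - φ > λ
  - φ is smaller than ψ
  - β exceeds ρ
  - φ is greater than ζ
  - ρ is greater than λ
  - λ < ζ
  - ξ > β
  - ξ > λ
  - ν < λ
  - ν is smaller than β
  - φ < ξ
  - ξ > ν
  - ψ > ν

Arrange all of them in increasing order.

η < ν < λ < ζ < φ < ψ < ρ < β < ξ

Each adjacent pair is fixed by a given relation: η < ν; ν < λ; λ < ζ; ζ < φ; φ < ψ; ψ < ρ; ρ < β; β < ξ. Chaining them end to end gives the full order.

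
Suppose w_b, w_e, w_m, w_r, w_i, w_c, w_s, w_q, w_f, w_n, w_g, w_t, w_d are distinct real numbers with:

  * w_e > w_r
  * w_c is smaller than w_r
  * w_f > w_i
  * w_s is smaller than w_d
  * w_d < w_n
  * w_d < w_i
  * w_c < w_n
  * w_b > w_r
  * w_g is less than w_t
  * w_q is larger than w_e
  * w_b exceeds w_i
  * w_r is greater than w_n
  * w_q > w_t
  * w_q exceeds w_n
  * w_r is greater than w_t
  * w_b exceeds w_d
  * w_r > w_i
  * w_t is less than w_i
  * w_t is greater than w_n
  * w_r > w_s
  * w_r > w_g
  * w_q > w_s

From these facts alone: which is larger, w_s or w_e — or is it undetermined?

w_e

Link the given pairs in sequence: w_s < w_d; w_d < w_n; w_n < w_t; w_t < w_i; w_i < w_r; w_r < w_e.
Chaining these gives w_s < w_d < w_n < w_t < w_i < w_r < w_e.
So w_e is larger.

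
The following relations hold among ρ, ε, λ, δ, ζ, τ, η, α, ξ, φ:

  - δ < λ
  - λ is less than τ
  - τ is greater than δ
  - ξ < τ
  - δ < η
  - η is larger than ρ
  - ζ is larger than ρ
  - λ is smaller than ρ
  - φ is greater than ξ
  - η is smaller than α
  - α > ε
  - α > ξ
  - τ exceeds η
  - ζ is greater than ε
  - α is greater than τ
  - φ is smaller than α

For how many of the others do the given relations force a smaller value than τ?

5

From τ the given relations immediately reach δ, ξ, λ, η.
From those, ρ — 5 in total.
No other element is forced below τ by the given relations, so the count is 5.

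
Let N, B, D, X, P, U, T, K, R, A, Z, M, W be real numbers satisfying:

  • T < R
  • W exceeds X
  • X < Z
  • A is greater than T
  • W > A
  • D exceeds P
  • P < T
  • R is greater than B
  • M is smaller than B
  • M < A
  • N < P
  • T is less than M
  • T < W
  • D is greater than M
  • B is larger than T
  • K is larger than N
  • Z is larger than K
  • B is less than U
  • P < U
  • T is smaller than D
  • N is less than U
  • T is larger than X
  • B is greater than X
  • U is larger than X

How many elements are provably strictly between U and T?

2

The relations place T below U. An element lies strictly between them when it is forced above T and also forced below U.
Above T: {M, A, B, D, R, W}. Below U: {N, P, X, M, B}.
Intersection: {M, B} — 2.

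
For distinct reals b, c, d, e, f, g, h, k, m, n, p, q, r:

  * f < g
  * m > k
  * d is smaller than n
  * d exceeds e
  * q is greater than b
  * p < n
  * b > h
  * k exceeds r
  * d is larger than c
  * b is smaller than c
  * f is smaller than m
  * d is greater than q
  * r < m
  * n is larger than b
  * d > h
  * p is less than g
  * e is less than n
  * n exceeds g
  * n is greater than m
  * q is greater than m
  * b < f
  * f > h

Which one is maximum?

n

h is not greatest since h < b; e is not greatest since e < n; b is not greatest since b < f; r is not greatest since r < k; k is not greatest since k < m; f is not greatest since f < g; m is not greatest since m < n; c is not greatest since c < d; p is not greatest since p < n; q is not greatest since q < d; g is not greatest since g < n; d is not greatest since d < n.
Only n has nothing above it, so n is the maximum.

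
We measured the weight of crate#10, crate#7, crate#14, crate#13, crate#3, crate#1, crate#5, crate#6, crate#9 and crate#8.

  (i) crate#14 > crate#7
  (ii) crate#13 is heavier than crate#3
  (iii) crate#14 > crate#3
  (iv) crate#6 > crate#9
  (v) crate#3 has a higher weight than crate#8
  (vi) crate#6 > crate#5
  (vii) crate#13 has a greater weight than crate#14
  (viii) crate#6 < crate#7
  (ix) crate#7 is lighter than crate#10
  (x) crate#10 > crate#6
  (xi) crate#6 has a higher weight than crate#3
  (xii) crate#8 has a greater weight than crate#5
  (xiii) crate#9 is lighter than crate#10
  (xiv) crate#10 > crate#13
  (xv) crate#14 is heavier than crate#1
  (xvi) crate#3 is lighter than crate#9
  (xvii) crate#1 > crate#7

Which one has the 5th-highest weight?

Chaining the given pairs: crate#5 < crate#8 < crate#3 < crate#9 < crate#6 < crate#7 < crate#1 < crate#14 < crate#13 < crate#10.
Counting 5 from the largest end gives crate#7.

crate#7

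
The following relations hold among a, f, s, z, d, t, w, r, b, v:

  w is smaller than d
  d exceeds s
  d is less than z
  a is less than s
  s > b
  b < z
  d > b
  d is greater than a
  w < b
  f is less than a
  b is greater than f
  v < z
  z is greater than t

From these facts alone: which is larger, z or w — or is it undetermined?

z

w < b and b < s give w < s.
With s < d: w < b < s < d.
Then d < z extends the chain to z.
So z is larger.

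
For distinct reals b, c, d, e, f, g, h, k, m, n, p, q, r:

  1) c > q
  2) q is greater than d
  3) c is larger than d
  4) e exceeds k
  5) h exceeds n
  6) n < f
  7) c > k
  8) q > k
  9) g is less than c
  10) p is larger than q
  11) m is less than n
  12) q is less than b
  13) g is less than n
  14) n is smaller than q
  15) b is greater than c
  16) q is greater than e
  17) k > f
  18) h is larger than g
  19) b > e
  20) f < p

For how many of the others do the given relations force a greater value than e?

4

Directly above e: q, b.
One step further: c, p (4 so far).
No other element is forced above e by the given relations, so the count is 4.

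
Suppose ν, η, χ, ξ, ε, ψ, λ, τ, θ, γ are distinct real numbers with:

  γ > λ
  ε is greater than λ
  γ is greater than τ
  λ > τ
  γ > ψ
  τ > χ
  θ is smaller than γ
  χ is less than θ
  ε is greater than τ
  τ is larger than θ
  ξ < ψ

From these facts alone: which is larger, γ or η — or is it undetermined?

undetermined

Following every chain through γ: below γ we get χ, ξ, θ, ψ, τ, λ.
η is not reached, and no chain runs the other way from η to γ.
So the given relations leave the order of γ and η undetermined.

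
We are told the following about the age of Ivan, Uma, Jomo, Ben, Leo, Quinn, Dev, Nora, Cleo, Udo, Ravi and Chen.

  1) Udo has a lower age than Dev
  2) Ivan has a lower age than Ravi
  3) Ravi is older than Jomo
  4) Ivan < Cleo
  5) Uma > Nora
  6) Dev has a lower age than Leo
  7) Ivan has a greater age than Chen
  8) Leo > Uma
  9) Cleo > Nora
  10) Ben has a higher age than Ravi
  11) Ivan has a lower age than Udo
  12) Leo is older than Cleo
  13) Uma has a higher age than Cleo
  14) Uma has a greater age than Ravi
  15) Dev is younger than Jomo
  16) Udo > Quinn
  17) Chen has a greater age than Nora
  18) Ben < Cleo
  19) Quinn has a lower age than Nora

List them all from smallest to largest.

Each adjacent pair is fixed by a given relation: Quinn < Nora; Nora < Chen; Chen < Ivan; Ivan < Udo; Udo < Dev; Dev < Jomo; Jomo < Ravi; Ravi < Ben; Ben < Cleo; Cleo < Uma; Uma < Leo. Chaining them end to end gives the full order.

Quinn < Nora < Chen < Ivan < Udo < Dev < Jomo < Ravi < Ben < Cleo < Uma < Leo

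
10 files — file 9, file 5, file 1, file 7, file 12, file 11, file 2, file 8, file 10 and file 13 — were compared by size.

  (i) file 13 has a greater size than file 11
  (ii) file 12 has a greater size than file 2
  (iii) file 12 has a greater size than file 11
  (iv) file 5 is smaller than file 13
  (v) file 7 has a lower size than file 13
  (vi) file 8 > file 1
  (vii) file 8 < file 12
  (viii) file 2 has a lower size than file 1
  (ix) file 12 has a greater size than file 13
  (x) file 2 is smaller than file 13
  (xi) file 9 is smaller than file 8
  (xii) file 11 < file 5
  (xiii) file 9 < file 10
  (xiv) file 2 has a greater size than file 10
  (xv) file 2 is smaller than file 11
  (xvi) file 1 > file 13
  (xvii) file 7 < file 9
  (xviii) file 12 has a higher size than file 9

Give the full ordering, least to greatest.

file 7 < file 9 < file 10 < file 2 < file 11 < file 5 < file 13 < file 1 < file 8 < file 12

Each adjacent pair is fixed by a given relation: file 7 < file 9; file 9 < file 10; file 10 < file 2; file 2 < file 11; file 11 < file 5; file 5 < file 13; file 13 < file 1; file 1 < file 8; file 8 < file 12. Chaining them end to end gives the full order.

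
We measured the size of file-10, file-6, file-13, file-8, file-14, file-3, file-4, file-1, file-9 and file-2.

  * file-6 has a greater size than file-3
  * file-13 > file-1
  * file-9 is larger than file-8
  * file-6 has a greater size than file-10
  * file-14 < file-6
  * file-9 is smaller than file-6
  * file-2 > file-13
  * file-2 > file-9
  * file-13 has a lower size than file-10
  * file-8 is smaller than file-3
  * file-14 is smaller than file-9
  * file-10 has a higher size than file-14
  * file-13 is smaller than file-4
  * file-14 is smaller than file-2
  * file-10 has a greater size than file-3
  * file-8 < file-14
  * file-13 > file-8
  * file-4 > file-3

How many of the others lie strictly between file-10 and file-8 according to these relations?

3

The relations place file-8 below file-10. An element lies strictly between them when it is forced above file-8 and also forced below file-10.
Above file-8: {file-14, file-13, file-9, file-2, file-3, file-4, file-6}. Below file-10: {file-1, file-14, file-13, file-3}.
Intersection: {file-14, file-13, file-3} — 3.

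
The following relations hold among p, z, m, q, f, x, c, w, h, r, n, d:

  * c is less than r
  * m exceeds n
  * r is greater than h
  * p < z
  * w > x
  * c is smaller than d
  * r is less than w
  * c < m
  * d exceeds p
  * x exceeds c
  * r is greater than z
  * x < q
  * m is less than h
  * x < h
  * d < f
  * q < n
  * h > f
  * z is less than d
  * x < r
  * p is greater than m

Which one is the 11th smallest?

r

Piecing the relations together gives one ordering: c < x < q < n < m < p < z < d < f < h < r < w.
Counting 11 from the smallest end gives r.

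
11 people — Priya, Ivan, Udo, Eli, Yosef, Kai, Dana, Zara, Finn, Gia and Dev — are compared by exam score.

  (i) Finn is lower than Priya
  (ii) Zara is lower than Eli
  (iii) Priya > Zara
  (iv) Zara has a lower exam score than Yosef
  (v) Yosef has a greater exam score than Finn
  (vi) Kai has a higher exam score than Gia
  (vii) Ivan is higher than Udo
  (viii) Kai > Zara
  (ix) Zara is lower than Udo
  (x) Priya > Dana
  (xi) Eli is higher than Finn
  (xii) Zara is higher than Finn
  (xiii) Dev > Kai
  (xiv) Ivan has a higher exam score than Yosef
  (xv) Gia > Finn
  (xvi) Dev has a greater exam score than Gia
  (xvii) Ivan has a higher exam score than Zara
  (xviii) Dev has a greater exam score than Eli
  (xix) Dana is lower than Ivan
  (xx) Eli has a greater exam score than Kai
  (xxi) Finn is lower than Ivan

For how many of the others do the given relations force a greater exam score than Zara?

7

Directly above Zara: Kai, Eli, Yosef, Udo, Ivan, Priya.
One step further: Dev (7 so far).
Nothing else is reachable above Zara; 7 in all.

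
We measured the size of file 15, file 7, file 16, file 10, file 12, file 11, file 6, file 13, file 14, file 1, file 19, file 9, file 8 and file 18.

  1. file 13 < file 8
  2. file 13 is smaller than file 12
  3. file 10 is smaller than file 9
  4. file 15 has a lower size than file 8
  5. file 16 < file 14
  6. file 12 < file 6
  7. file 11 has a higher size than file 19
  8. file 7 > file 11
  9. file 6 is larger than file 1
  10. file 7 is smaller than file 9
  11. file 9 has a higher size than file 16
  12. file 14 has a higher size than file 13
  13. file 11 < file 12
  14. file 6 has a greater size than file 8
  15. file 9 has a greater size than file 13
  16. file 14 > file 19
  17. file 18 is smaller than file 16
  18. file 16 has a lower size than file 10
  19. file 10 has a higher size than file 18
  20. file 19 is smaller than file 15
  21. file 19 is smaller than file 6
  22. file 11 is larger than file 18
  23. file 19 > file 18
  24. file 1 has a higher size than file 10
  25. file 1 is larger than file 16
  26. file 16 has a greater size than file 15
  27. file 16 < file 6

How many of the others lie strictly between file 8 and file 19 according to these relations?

The relations place file 19 below file 8. An element lies strictly between them when it is forced above file 19 and also forced below file 8.
Above file 19: {file 11, file 15, file 16, file 12, file 10, file 7, file 1, file 14, file 9, file 6}. Below file 8: {file 18, file 15, file 13}.
Intersection: {file 15} — 1.

1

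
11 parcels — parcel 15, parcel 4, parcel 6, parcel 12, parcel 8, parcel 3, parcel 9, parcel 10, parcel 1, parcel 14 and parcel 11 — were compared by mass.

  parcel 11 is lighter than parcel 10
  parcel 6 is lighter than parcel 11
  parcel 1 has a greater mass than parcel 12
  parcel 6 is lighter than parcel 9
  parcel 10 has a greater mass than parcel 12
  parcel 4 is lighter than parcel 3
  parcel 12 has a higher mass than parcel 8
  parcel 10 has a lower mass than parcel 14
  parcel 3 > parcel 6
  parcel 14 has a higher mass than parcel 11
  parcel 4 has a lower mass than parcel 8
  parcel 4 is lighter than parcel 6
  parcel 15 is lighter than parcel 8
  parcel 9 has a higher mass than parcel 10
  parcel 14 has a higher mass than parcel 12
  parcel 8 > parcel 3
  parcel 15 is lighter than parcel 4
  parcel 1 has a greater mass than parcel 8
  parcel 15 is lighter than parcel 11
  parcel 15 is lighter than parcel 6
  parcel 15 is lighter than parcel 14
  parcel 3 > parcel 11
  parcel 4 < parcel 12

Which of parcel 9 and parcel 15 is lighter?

parcel 15

parcel 15 < parcel 6 and parcel 6 < parcel 11 give parcel 15 < parcel 11.
With parcel 11 < parcel 3: parcel 15 < parcel 6 < parcel 11 < parcel 3.
With parcel 3 < parcel 8: parcel 15 < parcel 6 < parcel 11 < parcel 3 < parcel 8.
Then parcel 8 < parcel 12 extends the chain to parcel 12.
Then parcel 12 < parcel 10 extends the chain to parcel 10.
With parcel 10 < parcel 9: parcel 15 < parcel 6 < parcel 11 < parcel 3 < parcel 8 < parcel 12 < parcel 10 < parcel 9.
So parcel 15 < parcel 9; parcel 15 is the lighter of the two.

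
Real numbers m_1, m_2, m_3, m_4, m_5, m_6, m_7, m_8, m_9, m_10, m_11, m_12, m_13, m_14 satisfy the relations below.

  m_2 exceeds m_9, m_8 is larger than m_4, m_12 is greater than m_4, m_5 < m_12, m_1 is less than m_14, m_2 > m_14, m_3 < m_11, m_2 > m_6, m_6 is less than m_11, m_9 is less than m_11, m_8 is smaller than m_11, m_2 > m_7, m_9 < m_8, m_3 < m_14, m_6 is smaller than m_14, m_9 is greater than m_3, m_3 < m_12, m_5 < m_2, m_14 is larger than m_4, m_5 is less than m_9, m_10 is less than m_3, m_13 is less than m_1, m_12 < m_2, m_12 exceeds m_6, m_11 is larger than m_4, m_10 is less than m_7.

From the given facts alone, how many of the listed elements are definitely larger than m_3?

From m_3 the given relations immediately reach m_9, m_12, m_11, m_14.
From those, m_8, m_2 — 6 in total.
No other element is forced above m_3 by the given relations, so the count is 6.

6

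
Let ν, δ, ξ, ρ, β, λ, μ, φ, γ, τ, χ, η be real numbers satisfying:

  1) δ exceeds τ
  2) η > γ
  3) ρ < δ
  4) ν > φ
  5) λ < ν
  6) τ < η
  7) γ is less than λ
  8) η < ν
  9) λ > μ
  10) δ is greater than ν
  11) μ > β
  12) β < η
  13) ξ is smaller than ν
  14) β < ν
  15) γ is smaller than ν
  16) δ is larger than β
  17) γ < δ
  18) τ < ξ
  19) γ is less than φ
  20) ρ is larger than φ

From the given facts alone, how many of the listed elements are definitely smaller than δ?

From δ the given relations immediately reach β, γ, τ, ν, ρ.
From those, λ, φ, ξ, η — 9 in total.
From those, μ — 10 in total.
Nothing else is reachable below δ; 10 in all.

10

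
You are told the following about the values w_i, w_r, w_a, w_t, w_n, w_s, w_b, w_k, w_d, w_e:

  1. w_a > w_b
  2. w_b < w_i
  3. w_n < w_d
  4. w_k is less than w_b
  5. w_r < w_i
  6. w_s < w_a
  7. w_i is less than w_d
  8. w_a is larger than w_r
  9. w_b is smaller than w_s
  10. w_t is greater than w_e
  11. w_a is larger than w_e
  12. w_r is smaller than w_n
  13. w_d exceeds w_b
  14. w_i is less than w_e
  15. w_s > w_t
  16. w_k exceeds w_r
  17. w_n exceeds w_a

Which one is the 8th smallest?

The consecutive relations fix a unique order: w_r < w_k < w_b < w_i < w_e < w_t < w_s < w_a < w_n < w_d.
The 8th smallest is w_a.

w_a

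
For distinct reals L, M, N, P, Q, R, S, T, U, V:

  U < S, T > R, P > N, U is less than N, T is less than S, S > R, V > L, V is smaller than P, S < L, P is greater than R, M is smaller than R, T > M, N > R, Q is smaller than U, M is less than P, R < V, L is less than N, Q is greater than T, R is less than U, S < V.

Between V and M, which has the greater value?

The relevant relations are M < R; R < T; T < Q; Q < U; U < S; S < L; L < V.
Together: M < R < T < Q < U < S < L < V.
So M < V; V is the larger of the two.

V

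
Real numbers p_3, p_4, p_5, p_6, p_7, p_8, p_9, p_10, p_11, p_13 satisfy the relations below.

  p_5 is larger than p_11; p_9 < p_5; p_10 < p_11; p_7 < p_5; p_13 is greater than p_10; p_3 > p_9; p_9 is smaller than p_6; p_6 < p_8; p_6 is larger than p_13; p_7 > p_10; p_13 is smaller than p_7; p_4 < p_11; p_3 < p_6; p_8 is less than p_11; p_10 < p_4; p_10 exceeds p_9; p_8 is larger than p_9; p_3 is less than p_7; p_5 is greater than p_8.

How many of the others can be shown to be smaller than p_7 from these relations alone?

The elements the relations force below p_7 are p_9, p_10, p_13, p_3 — no chain reaches any other.
That is 4.

4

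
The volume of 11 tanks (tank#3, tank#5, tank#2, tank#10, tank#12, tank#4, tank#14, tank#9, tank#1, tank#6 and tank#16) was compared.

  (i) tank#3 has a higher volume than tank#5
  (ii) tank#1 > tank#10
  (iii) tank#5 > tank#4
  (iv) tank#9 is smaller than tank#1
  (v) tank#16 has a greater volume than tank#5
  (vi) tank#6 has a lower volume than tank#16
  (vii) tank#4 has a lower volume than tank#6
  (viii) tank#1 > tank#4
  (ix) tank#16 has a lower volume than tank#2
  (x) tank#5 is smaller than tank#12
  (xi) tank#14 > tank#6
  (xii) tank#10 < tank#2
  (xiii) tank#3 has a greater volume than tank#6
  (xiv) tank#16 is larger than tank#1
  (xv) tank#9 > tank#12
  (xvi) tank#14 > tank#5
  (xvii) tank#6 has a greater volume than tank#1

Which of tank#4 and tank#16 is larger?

tank#16

Link the given pairs in sequence: tank#4 < tank#5; tank#5 < tank#12; tank#12 < tank#9; tank#9 < tank#1; tank#1 < tank#6; tank#6 < tank#16.
Chaining these gives tank#4 < tank#5 < tank#12 < tank#9 < tank#1 < tank#6 < tank#16.
So tank#4 < tank#16; tank#16 is the larger of the two.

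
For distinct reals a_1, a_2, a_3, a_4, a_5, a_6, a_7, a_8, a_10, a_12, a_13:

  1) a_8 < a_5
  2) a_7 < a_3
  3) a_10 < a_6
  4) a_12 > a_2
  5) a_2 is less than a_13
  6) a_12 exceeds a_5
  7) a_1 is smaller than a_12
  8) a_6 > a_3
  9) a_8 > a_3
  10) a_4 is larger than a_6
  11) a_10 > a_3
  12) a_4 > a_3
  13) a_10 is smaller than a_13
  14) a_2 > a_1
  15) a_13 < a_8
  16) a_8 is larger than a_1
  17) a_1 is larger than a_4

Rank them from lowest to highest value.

a_7 < a_3 < a_10 < a_6 < a_4 < a_1 < a_2 < a_13 < a_8 < a_5 < a_12

Nothing is placed below a_7, so it is least; from there a_7 < a_3; a_3 < a_10; a_10 < a_6; a_6 < a_4; a_4 < a_1; a_1 < a_2; a_2 < a_13; a_13 < a_8; a_8 < a_5; a_5 < a_12, each given directly.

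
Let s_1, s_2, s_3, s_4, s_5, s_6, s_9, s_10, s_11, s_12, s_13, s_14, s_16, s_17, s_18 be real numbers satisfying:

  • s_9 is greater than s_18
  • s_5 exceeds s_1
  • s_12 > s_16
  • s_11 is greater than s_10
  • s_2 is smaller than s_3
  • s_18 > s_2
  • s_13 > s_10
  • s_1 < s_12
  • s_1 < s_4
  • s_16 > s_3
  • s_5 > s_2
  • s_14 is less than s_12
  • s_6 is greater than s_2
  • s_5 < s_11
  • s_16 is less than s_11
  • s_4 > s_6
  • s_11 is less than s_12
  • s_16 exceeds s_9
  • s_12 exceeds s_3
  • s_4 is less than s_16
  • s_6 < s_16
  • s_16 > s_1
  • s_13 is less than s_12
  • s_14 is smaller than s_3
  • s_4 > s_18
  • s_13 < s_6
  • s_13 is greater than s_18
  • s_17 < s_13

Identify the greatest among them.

s_12

s_10 is not greatest since s_10 < s_13; s_1 is not greatest since s_1 < s_5; s_2 is not greatest since s_2 < s_3; s_14 is not greatest since s_14 < s_3; s_18 is not greatest since s_18 < s_9; s_3 is not greatest since s_3 < s_16; s_9 is not greatest since s_9 < s_16; s_17 is not greatest since s_17 < s_13; s_13 is not greatest since s_13 < s_12; s_5 is not greatest since s_5 < s_11; s_6 is not greatest since s_6 < s_16; s_4 is not greatest since s_4 < s_16; s_16 is not greatest since s_16 < s_11; s_11 is not greatest since s_11 < s_12.
Only s_12 has nothing above it, so s_12 is the greatest.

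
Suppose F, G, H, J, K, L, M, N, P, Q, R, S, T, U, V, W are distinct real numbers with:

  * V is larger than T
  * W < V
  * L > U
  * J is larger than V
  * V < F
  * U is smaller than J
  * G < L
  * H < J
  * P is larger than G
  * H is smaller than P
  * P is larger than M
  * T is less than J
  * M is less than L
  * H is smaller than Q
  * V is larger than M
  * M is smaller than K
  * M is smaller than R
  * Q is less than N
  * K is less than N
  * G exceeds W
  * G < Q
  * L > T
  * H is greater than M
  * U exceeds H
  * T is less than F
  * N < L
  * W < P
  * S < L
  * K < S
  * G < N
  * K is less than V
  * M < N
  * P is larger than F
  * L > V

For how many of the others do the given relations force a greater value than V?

The elements the relations force above V are F, P, J, L — no chain reaches any other.
That is 4.

4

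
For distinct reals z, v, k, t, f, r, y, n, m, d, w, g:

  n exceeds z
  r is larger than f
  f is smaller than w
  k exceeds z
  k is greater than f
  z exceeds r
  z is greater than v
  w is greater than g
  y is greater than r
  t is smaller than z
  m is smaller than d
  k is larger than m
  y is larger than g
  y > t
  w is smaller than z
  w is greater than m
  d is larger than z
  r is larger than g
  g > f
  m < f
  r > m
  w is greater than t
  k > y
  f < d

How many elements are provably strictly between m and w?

Chaining upward from m reaches: f, g, r, y, z, d, k, n.
Chaining downward from w reaches: f, t, g.
Strictly between m and w are those in both lists: f, g — 2 elements.

2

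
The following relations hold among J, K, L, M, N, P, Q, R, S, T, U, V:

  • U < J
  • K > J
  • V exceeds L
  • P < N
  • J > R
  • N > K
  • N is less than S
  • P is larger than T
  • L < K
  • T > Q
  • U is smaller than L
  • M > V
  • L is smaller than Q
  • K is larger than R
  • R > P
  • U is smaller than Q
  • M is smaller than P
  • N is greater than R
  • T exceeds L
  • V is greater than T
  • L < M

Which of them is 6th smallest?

Chaining the given pairs: U < L < Q < T < V < M < P < R < J < K < N < S.
Counting 6 from the smallest end gives M.

M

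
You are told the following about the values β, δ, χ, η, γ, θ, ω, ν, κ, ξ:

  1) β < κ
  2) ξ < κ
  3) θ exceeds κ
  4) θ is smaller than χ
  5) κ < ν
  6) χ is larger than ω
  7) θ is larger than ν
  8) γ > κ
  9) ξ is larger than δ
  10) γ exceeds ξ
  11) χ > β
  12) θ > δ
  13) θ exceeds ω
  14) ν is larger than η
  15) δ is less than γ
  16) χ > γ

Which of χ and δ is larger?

The relevant relations are δ < ξ; ξ < κ; κ < ν; ν < θ; θ < χ.
Chaining these gives δ < ξ < κ < ν < θ < χ.
So δ < χ; χ is the larger of the two.

χ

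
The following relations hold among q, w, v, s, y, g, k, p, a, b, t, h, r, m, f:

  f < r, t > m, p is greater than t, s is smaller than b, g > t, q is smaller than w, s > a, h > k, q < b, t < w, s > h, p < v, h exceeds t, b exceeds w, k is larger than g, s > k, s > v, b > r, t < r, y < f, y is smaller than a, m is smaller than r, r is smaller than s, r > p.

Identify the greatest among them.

b

y is not greatest since y < a; m is not greatest since m < r; t is not greatest since t < w; g is not greatest since g < k; k is not greatest since k < h; q is not greatest since q < w; p is not greatest since p < r; a is not greatest since a < s; w is not greatest since w < b; f is not greatest since f < r; h is not greatest since h < s; v is not greatest since v < s; r is not greatest since r < s; s is not greatest since s < b.
Only b has nothing above it, so b is the greatest.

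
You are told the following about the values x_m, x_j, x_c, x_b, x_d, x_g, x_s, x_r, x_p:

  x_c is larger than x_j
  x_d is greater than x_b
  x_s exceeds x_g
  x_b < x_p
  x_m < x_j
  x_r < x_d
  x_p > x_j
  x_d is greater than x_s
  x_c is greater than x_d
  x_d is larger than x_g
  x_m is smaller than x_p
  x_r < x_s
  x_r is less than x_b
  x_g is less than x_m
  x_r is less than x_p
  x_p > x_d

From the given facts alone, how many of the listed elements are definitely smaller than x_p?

From x_p the given relations immediately reach x_r, x_b, x_m, x_d, x_j.
From those, x_g, x_s — 7 in total.
No other element is forced below x_p by the given relations, so the count is 7.

7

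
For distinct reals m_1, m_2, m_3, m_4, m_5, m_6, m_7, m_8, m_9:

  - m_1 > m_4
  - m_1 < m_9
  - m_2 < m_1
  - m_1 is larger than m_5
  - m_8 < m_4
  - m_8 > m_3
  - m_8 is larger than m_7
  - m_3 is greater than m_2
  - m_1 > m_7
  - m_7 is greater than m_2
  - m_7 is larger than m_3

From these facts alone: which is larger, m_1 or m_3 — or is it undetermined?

m_3 < m_7 and m_7 < m_8 give m_3 < m_8.
With m_8 < m_4: m_3 < m_7 < m_8 < m_4.
With m_4 < m_1: m_3 < m_7 < m_8 < m_4 < m_1.
So m_1 is larger.

m_1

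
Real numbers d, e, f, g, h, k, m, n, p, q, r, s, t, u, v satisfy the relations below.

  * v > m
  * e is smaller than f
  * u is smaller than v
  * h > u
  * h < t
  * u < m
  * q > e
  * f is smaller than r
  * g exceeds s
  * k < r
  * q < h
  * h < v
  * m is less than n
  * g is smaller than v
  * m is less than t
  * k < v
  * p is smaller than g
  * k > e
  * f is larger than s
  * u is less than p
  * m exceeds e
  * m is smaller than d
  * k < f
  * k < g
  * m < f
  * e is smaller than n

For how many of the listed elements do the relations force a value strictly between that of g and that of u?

1

The relations place u below g. An element lies strictly between them when it is forced above u and also forced below g.
Above u: {m, d, f, n, p, h, t, r, v}. Below g: {e, k, s, p}.
Intersection: {p} — 1.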